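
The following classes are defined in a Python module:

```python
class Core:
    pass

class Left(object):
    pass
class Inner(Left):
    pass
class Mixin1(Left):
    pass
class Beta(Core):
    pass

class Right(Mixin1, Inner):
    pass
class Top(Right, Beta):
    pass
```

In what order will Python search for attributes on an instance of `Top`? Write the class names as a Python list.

[Top, Right, Mixin1, Inner, Left, Beta, Core, object]

L[Top] = Top + merge(L[Right], L[Beta], [Right Beta])
  take Right:  [Right Mixin1 Inner Left object] + [Beta Core object] + [Right Beta]
  take Mixin1:  [Mixin1 Inner Left object] + [Beta Core object] + [Beta]
  take Inner:  [Inner Left object] + [Beta Core object] + [Beta]
  take Left:  [Left object] + [Beta Core object] + [Beta]
  take Beta:  [object] + [Beta Core object] + [Beta]
  take Core:  [object] + [Core object]
  take object:  [object] + [object]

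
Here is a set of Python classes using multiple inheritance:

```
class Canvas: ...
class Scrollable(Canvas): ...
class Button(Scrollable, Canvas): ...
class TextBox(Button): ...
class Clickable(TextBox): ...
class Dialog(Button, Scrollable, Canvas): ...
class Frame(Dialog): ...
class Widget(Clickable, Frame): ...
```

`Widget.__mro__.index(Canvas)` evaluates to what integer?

7

L[Widget] = Widget + merge(L[Clickable], L[Frame], [Clickable Frame])
  take Clickable:  [Clickable TextBox Button Scrollable Canvas object] + [Frame Dialog Button Scrollable Canvas object] + [Clickable Frame]
  take TextBox:  [TextBox Button Scrollable Canvas object] + [Frame Dialog Button Scrollable Canvas object] + [Frame]
  take Frame:  [Button Scrollable Canvas object] + [Frame Dialog Button Scrollable Canvas object] + [Frame]
  take Dialog:  [Button Scrollable Canvas object] + [Dialog Button Scrollable Canvas object]
  take Button:  [Button Scrollable Canvas object] + [Button Scrollable Canvas object]
  take Scrollable:  [Scrollable Canvas object] + [Scrollable Canvas object]
  take Canvas:  [Canvas object] + [Canvas object]
  take object:  [object] + [object]
MRO: Widget Clickable TextBox Frame Dialog Button Scrollable Canvas object
Canvas sits at index 7.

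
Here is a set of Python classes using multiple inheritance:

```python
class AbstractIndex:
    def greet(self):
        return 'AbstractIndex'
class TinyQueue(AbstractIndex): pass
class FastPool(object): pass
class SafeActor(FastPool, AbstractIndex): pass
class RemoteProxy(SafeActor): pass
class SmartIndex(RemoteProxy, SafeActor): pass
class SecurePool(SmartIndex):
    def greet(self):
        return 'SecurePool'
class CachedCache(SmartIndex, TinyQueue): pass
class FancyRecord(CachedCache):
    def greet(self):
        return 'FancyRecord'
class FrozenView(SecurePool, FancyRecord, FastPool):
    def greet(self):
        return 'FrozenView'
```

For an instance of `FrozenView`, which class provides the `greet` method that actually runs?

L[FrozenView] = FrozenView + merge(L[SecurePool], L[FancyRecord], L[FastPool], [SecurePool FancyRecord FastPool])
  take SecurePool:  [SecurePool SmartIndex RemoteProxy SafeActor FastPool AbstractIndex object] + [FancyRecord CachedCache SmartIndex RemoteProxy SafeActor FastPool TinyQueue AbstractIndex object] + [FastPool object] + [SecurePool FancyRecord FastPool]
  take FancyRecord:  [SmartIndex RemoteProxy SafeActor FastPool AbstractIndex object] + [FancyRecord CachedCache SmartIndex RemoteProxy SafeActor FastPool TinyQueue AbstractIndex object] + [FastPool object] + [FancyRecord FastPool]
  take CachedCache:  [SmartIndex RemoteProxy SafeActor FastPool AbstractIndex object] + [CachedCache SmartIndex RemoteProxy SafeActor FastPool TinyQueue AbstractIndex object] + [FastPool object] + [FastPool]
  take SmartIndex:  [SmartIndex RemoteProxy SafeActor FastPool AbstractIndex object] + [SmartIndex RemoteProxy SafeActor FastPool TinyQueue AbstractIndex object] + [FastPool object] + [FastPool]
  take RemoteProxy:  [RemoteProxy SafeActor FastPool AbstractIndex object] + [RemoteProxy SafeActor FastPool TinyQueue AbstractIndex object] + [FastPool object] + [FastPool]
  take SafeActor:  [SafeActor FastPool AbstractIndex object] + [SafeActor FastPool TinyQueue AbstractIndex object] + [FastPool object] + [FastPool]
  take FastPool:  [FastPool AbstractIndex object] + [FastPool TinyQueue AbstractIndex object] + [FastPool object] + [FastPool]
  take TinyQueue:  [AbstractIndex object] + [TinyQueue AbstractIndex object] + [object]
  take AbstractIndex:  [AbstractIndex object] + [AbstractIndex object] + [object]
  take object:  [object] + [object] + [object]
MRO: FrozenView SecurePool FancyRecord CachedCache SmartIndex RemoteProxy SafeActor FastPool TinyQueue AbstractIndex object
greet is defined in: AbstractIndex, FancyRecord, FrozenView, SecurePool. First along the MRO is FrozenView.

FrozenView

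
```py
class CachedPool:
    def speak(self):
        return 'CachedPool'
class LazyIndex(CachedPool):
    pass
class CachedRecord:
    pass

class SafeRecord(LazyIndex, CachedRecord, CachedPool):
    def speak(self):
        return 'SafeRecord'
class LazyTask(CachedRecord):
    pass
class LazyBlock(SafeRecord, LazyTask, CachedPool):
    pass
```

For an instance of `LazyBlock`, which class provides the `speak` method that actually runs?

SafeRecord

L[LazyBlock] = LazyBlock + merge(L[SafeRecord], L[LazyTask], L[CachedPool], [SafeRecord LazyTask CachedPool])
  take SafeRecord:  [SafeRecord LazyIndex CachedRecord CachedPool object] + [LazyTask CachedRecord object] + [CachedPool object] + [SafeRecord LazyTask CachedPool]
  take LazyIndex:  [LazyIndex CachedRecord CachedPool object] + [LazyTask CachedRecord object] + [CachedPool object] + [LazyTask CachedPool]
  take LazyTask:  [CachedRecord CachedPool object] + [LazyTask CachedRecord object] + [CachedPool object] + [LazyTask CachedPool]
  take CachedRecord:  [CachedRecord CachedPool object] + [CachedRecord object] + [CachedPool object] + [CachedPool]
  take CachedPool:  [CachedPool object] + [object] + [CachedPool object] + [CachedPool]
  take object:  [object] + [object] + [object]
MRO: LazyBlock SafeRecord LazyIndex LazyTask CachedRecord CachedPool object
speak is defined in: CachedPool, SafeRecord. First along the MRO is SafeRecord.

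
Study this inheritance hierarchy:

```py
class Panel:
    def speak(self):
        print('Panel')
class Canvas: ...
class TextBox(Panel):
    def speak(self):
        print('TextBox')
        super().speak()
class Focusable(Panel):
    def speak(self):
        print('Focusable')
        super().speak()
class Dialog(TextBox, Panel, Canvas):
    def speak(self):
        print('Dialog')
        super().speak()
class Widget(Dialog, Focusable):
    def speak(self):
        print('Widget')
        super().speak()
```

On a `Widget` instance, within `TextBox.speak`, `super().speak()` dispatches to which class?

Focusable

L[Widget] = Widget + merge(L[Dialog], L[Focusable], [Dialog Focusable])
  take Dialog:  [Dialog TextBox Panel Canvas object] + [Focusable Panel object] + [Dialog Focusable]
  take TextBox:  [TextBox Panel Canvas object] + [Focusable Panel object] + [Focusable]
  take Focusable:  [Panel Canvas object] + [Focusable Panel object] + [Focusable]
  take Panel:  [Panel Canvas object] + [Panel object]
  take Canvas:  [Canvas object] + [object]
  take object:  [object] + [object]
MRO: Widget Dialog TextBox Focusable Panel Canvas object
super() in TextBox.speak on a Widget instance goes to the class after TextBox in Widget's MRO: Focusable.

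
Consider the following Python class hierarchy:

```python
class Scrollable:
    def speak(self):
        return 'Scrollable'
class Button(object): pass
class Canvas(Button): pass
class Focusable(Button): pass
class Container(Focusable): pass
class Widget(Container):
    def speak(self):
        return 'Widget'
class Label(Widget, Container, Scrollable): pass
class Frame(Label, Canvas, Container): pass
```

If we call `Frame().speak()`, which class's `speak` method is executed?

Widget

L[Frame] = Frame + merge(L[Label], L[Canvas], L[Container], [Label Canvas Container])
  take Label:  [Label Widget Container Focusable Button Scrollable object] + [Canvas Button object] + [Container Focusable Button object] + [Label Canvas Container]
  take Widget:  [Widget Container Focusable Button Scrollable object] + [Canvas Button object] + [Container Focusable Button object] + [Canvas Container]
  take Canvas:  [Container Focusable Button Scrollable object] + [Canvas Button object] + [Container Focusable Button object] + [Canvas Container]
  take Container:  [Container Focusable Button Scrollable object] + [Button object] + [Container Focusable Button object] + [Container]
  take Focusable:  [Focusable Button Scrollable object] + [Button object] + [Focusable Button object]
  take Button:  [Button Scrollable object] + [Button object] + [Button object]
  take Scrollable:  [Scrollable object] + [object] + [object]
  take object:  [object] + [object] + [object]
MRO: Frame Label Widget Canvas Container Focusable Button Scrollable object
speak is defined in: Scrollable, Widget. First along the MRO is Widget.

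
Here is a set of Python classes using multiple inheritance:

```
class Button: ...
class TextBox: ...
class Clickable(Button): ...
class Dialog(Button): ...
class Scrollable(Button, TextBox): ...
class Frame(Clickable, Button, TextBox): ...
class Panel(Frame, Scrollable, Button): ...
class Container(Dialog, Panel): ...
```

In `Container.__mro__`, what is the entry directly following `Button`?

L[Container] = Container + merge(L[Dialog], L[Panel], [Dialog Panel])
  take Dialog:  [Dialog Button object] + [Panel Frame Clickable Scrollable Button TextBox object] + [Dialog Panel]
  take Panel:  [Button object] + [Panel Frame Clickable Scrollable Button TextBox object] + [Panel]
  take Frame:  [Button object] + [Frame Clickable Scrollable Button TextBox object]
  take Clickable:  [Button object] + [Clickable Scrollable Button TextBox object]
  take Scrollable:  [Button object] + [Scrollable Button TextBox object]
  take Button:  [Button object] + [Button TextBox object]
  take TextBox:  [object] + [TextBox object]
  take object:  [object] + [object]
MRO: Container Dialog Panel Frame Clickable Scrollable Button TextBox object
Button is at position 6; next is TextBox.

TextBox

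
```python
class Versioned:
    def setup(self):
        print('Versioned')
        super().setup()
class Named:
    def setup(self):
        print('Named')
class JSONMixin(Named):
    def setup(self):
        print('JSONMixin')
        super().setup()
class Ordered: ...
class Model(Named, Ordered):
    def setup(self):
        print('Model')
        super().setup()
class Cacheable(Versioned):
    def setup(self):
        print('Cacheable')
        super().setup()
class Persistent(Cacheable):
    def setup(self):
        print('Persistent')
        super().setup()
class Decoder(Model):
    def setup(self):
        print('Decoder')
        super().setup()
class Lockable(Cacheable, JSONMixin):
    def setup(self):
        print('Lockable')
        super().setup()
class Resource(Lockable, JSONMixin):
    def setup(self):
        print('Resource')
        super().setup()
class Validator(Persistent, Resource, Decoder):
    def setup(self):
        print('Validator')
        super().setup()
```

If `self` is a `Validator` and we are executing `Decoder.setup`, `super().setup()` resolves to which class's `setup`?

L[Validator] = Validator + merge(L[Persistent], L[Resource], L[Decoder], [Persistent Resource Decoder])
  take Persistent:  [Persistent Cacheable Versioned object] + [Resource Lockable Cacheable Versioned JSONMixin Named object] + [Decoder Model Named Ordered object] + [Persistent Resource Decoder]
  take Resource:  [Cacheable Versioned object] + [Resource Lockable Cacheable Versioned JSONMixin Named object] + [Decoder Model Named Ordered object] + [Resource Decoder]
  take Lockable:  [Cacheable Versioned object] + [Lockable Cacheable Versioned JSONMixin Named object] + [Decoder Model Named Ordered object] + [Decoder]
  take Cacheable:  [Cacheable Versioned object] + [Cacheable Versioned JSONMixin Named object] + [Decoder Model Named Ordered object] + [Decoder]
  take Versioned:  [Versioned object] + [Versioned JSONMixin Named object] + [Decoder Model Named Ordered object] + [Decoder]
  take JSONMixin:  [object] + [JSONMixin Named object] + [Decoder Model Named Ordered object] + [Decoder]
  take Decoder:  [object] + [Named object] + [Decoder Model Named Ordered object] + [Decoder]
  take Model:  [object] + [Named object] + [Model Named Ordered object]
  take Named:  [object] + [Named object] + [Named Ordered object]
  take Ordered:  [object] + [object] + [Ordered object]
  take object:  [object] + [object] + [object]
MRO: Validator Persistent Resource Lockable Cacheable Versioned JSONMixin Decoder Model Named Ordered object
super() in Decoder.setup on a Validator instance goes to the class after Decoder in Validator's MRO: Model.

Model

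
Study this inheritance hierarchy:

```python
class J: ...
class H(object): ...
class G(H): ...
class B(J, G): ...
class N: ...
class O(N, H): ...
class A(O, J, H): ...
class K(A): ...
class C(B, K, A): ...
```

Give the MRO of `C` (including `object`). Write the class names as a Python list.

L[C] = C + merge(L[B], L[K], L[A], [B K A])
  take B:  [B J G H object] + [K A O N J H object] + [A O N J H object] + [B K A]
  take K:  [J G H object] + [K A O N J H object] + [A O N J H object] + [K A]
  take A:  [J G H object] + [A O N J H object] + [A O N J H object] + [A]
  take O:  [J G H object] + [O N J H object] + [O N J H object]
  take N:  [J G H object] + [N J H object] + [N J H object]
  take J:  [J G H object] + [J H object] + [J H object]
  take G:  [G H object] + [H object] + [H object]
  take H:  [H object] + [H object] + [H object]
  take object:  [object] + [object] + [object]

[C, B, K, A, O, N, J, G, H, object]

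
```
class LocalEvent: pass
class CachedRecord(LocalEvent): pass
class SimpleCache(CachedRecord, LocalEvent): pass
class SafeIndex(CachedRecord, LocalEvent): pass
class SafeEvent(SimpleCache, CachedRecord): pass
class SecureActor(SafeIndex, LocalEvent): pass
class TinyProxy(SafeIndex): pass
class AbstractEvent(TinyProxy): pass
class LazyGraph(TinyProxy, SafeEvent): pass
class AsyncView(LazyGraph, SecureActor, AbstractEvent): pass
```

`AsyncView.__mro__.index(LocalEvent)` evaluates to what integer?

9

L[AsyncView] = AsyncView + merge(L[LazyGraph], L[SecureActor], L[AbstractEvent], [LazyGraph SecureActor AbstractEvent])
  take LazyGraph:  [LazyGraph TinyProxy SafeIndex SafeEvent SimpleCache CachedRecord LocalEvent object] + [SecureActor SafeIndex CachedRecord LocalEvent object] + [AbstractEvent TinyProxy SafeIndex CachedRecord LocalEvent object] + [LazyGraph SecureActor AbstractEvent]
  take SecureActor:  [TinyProxy SafeIndex SafeEvent SimpleCache CachedRecord LocalEvent object] + [SecureActor SafeIndex CachedRecord LocalEvent object] + [AbstractEvent TinyProxy SafeIndex CachedRecord LocalEvent object] + [SecureActor AbstractEvent]
  take AbstractEvent:  [TinyProxy SafeIndex SafeEvent SimpleCache CachedRecord LocalEvent object] + [SafeIndex CachedRecord LocalEvent object] + [AbstractEvent TinyProxy SafeIndex CachedRecord LocalEvent object] + [AbstractEvent]
  take TinyProxy:  [TinyProxy SafeIndex SafeEvent SimpleCache CachedRecord LocalEvent object] + [SafeIndex CachedRecord LocalEvent object] + [TinyProxy SafeIndex CachedRecord LocalEvent object]
  take SafeIndex:  [SafeIndex SafeEvent SimpleCache CachedRecord LocalEvent object] + [SafeIndex CachedRecord LocalEvent object] + [SafeIndex CachedRecord LocalEvent object]
  take SafeEvent:  [SafeEvent SimpleCache CachedRecord LocalEvent object] + [CachedRecord LocalEvent object] + [CachedRecord LocalEvent object]
  take SimpleCache:  [SimpleCache CachedRecord LocalEvent object] + [CachedRecord LocalEvent object] + [CachedRecord LocalEvent object]
  take CachedRecord:  [CachedRecord LocalEvent object] + [CachedRecord LocalEvent object] + [CachedRecord LocalEvent object]
  take LocalEvent:  [LocalEvent object] + [LocalEvent object] + [LocalEvent object]
  take object:  [object] + [object] + [object]
MRO: AsyncView LazyGraph SecureActor AbstractEvent TinyProxy SafeIndex SafeEvent SimpleCache CachedRecord LocalEvent object
LocalEvent sits at index 9.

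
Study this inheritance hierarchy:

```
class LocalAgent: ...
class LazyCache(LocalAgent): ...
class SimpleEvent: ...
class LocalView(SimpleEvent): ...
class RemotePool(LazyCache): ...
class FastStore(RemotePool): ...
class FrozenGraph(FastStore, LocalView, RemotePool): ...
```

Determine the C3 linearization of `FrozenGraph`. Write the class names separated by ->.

FrozenGraph -> FastStore -> LocalView -> RemotePool -> LazyCache -> LocalAgent -> SimpleEvent -> object

L[FrozenGraph] = FrozenGraph + merge(L[FastStore], L[LocalView], L[RemotePool], [FastStore LocalView RemotePool])
  take FastStore:  [FastStore RemotePool LazyCache LocalAgent object] + [LocalView SimpleEvent object] + [RemotePool LazyCache LocalAgent object] + [FastStore LocalView RemotePool]
  take LocalView:  [RemotePool LazyCache LocalAgent object] + [LocalView SimpleEvent object] + [RemotePool LazyCache LocalAgent object] + [LocalView RemotePool]
  take RemotePool:  [RemotePool LazyCache LocalAgent object] + [SimpleEvent object] + [RemotePool LazyCache LocalAgent object] + [RemotePool]
  take LazyCache:  [LazyCache LocalAgent object] + [SimpleEvent object] + [LazyCache LocalAgent object]
  take LocalAgent:  [LocalAgent object] + [SimpleEvent object] + [LocalAgent object]
  take SimpleEvent:  [object] + [SimpleEvent object] + [object]
  take object:  [object] + [object] + [object]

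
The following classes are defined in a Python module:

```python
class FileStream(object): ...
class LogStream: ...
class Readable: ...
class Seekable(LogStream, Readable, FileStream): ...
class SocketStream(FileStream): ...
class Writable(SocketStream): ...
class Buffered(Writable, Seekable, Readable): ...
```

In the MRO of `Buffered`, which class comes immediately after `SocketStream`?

Seekable

L[Buffered] = Buffered + merge(L[Writable], L[Seekable], L[Readable], [Writable Seekable Readable])
  take Writable:  [Writable SocketStream FileStream object] + [Seekable LogStream Readable FileStream object] + [Readable object] + [Writable Seekable Readable]
  take SocketStream:  [SocketStream FileStream object] + [Seekable LogStream Readable FileStream object] + [Readable object] + [Seekable Readable]
  take Seekable:  [FileStream object] + [Seekable LogStream Readable FileStream object] + [Readable object] + [Seekable Readable]
  take LogStream:  [FileStream object] + [LogStream Readable FileStream object] + [Readable object] + [Readable]
  take Readable:  [FileStream object] + [Readable FileStream object] + [Readable object] + [Readable]
  take FileStream:  [FileStream object] + [FileStream object] + [object]
  take object:  [object] + [object] + [object]
MRO: Buffered Writable SocketStream Seekable LogStream Readable FileStream object
SocketStream is at position 2; next is Seekable.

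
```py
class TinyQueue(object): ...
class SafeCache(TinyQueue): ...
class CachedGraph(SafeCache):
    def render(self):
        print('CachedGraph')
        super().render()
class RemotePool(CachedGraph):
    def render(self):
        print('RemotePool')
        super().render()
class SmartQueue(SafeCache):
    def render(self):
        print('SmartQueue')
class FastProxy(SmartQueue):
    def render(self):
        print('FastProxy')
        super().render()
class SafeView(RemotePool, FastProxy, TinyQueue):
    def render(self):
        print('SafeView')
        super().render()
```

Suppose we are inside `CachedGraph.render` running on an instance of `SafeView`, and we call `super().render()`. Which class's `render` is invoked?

L[SafeView] = SafeView + merge(L[RemotePool], L[FastProxy], L[TinyQueue], [RemotePool FastProxy TinyQueue])
  take RemotePool:  [RemotePool CachedGraph SafeCache TinyQueue object] + [FastProxy SmartQueue SafeCache TinyQueue object] + [TinyQueue object] + [RemotePool FastProxy TinyQueue]
  take CachedGraph:  [CachedGraph SafeCache TinyQueue object] + [FastProxy SmartQueue SafeCache TinyQueue object] + [TinyQueue object] + [FastProxy TinyQueue]
  take FastProxy:  [SafeCache TinyQueue object] + [FastProxy SmartQueue SafeCache TinyQueue object] + [TinyQueue object] + [FastProxy TinyQueue]
  take SmartQueue:  [SafeCache TinyQueue object] + [SmartQueue SafeCache TinyQueue object] + [TinyQueue object] + [TinyQueue]
  take SafeCache:  [SafeCache TinyQueue object] + [SafeCache TinyQueue object] + [TinyQueue object] + [TinyQueue]
  take TinyQueue:  [TinyQueue object] + [TinyQueue object] + [TinyQueue object] + [TinyQueue]
  take object:  [object] + [object] + [object]
MRO: SafeView RemotePool CachedGraph FastProxy SmartQueue SafeCache TinyQueue object
super() in CachedGraph.render on a SafeView instance goes to the class after CachedGraph in SafeView's MRO: FastProxy.

FastProxy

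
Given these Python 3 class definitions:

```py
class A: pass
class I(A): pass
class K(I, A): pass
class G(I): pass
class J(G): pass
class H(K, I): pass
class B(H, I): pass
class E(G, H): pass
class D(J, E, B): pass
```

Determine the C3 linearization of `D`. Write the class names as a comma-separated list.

D, J, E, G, B, H, K, I, A, object

L[D] = D + merge(L[J], L[E], L[B], [J E B])
  take J:  [J G I A object] + [E G H K I A object] + [B H K I A object] + [J E B]
  take E:  [G I A object] + [E G H K I A object] + [B H K I A object] + [E B]
  take G:  [G I A object] + [G H K I A object] + [B H K I A object] + [B]
  take B:  [I A object] + [H K I A object] + [B H K I A object] + [B]
  take H:  [I A object] + [H K I A object] + [H K I A object]
  take K:  [I A object] + [K I A object] + [K I A object]
  take I:  [I A object] + [I A object] + [I A object]
  take A:  [A object] + [A object] + [A object]
  take object:  [object] + [object] + [object]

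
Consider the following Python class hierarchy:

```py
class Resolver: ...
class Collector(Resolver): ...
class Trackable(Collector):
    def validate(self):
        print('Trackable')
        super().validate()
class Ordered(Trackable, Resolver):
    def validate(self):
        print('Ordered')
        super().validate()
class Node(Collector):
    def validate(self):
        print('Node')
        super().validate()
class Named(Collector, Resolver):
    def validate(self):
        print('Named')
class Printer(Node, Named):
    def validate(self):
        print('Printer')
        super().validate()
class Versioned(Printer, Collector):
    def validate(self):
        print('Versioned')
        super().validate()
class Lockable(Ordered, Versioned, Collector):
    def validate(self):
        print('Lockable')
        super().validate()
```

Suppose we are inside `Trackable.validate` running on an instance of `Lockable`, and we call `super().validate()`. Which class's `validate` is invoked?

L[Lockable] = Lockable + merge(L[Ordered], L[Versioned], L[Collector], [Ordered Versioned Collector])
  take Ordered:  [Ordered Trackable Collector Resolver object] + [Versioned Printer Node Named Collector Resolver object] + [Collector Resolver object] + [Ordered Versioned Collector]
  take Trackable:  [Trackable Collector Resolver object] + [Versioned Printer Node Named Collector Resolver object] + [Collector Resolver object] + [Versioned Collector]
  take Versioned:  [Collector Resolver object] + [Versioned Printer Node Named Collector Resolver object] + [Collector Resolver object] + [Versioned Collector]
  take Printer:  [Collector Resolver object] + [Printer Node Named Collector Resolver object] + [Collector Resolver object] + [Collector]
  take Node:  [Collector Resolver object] + [Node Named Collector Resolver object] + [Collector Resolver object] + [Collector]
  take Named:  [Collector Resolver object] + [Named Collector Resolver object] + [Collector Resolver object] + [Collector]
  take Collector:  [Collector Resolver object] + [Collector Resolver object] + [Collector Resolver object] + [Collector]
  take Resolver:  [Resolver object] + [Resolver object] + [Resolver object]
  take object:  [object] + [object] + [object]
MRO: Lockable Ordered Trackable Versioned Printer Node Named Collector Resolver object
super() in Trackable.validate on a Lockable instance goes to the class after Trackable in Lockable's MRO: Versioned.

Versioned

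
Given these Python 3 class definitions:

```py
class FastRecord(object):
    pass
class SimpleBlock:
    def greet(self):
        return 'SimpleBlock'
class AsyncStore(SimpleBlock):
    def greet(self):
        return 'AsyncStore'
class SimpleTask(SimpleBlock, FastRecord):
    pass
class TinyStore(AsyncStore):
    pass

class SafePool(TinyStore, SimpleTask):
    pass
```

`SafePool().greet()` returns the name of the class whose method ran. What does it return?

L[SafePool] = SafePool + merge(L[TinyStore], L[SimpleTask], [TinyStore SimpleTask])
  take TinyStore:  [TinyStore AsyncStore SimpleBlock object] + [SimpleTask SimpleBlock FastRecord object] + [TinyStore SimpleTask]
  take AsyncStore:  [AsyncStore SimpleBlock object] + [SimpleTask SimpleBlock FastRecord object] + [SimpleTask]
  take SimpleTask:  [SimpleBlock object] + [SimpleTask SimpleBlock FastRecord object] + [SimpleTask]
  take SimpleBlock:  [SimpleBlock object] + [SimpleBlock FastRecord object]
  take FastRecord:  [object] + [FastRecord object]
  take object:  [object] + [object]
MRO: SafePool TinyStore AsyncStore SimpleTask SimpleBlock FastRecord object
greet is defined in: AsyncStore, SimpleBlock. First along the MRO is AsyncStore.

AsyncStore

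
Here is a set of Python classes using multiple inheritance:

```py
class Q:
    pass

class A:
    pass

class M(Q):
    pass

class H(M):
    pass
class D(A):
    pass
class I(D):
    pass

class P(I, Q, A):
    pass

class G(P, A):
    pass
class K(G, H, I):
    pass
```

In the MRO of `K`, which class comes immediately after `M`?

Q

L[K] = K + merge(L[G], L[H], L[I], [G H I])
  take G:  [G P I D Q A object] + [H M Q object] + [I D A object] + [G H I]
  take P:  [P I D Q A object] + [H M Q object] + [I D A object] + [H I]
  take H:  [I D Q A object] + [H M Q object] + [I D A object] + [H I]
  take I:  [I D Q A object] + [M Q object] + [I D A object] + [I]
  take D:  [D Q A object] + [M Q object] + [D A object]
  take M:  [Q A object] + [M Q object] + [A object]
  take Q:  [Q A object] + [Q object] + [A object]
  take A:  [A object] + [object] + [A object]
  take object:  [object] + [object] + [object]
MRO: K G P H I D M Q A object
M is at position 6; next is Q.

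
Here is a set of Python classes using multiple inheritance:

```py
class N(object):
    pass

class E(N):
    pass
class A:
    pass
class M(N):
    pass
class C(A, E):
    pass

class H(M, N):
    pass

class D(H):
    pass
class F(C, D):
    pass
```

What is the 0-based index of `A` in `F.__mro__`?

2

L[F] = F + merge(L[C], L[D], [C D])
  take C:  [C A E N object] + [D H M N object] + [C D]
  take A:  [A E N object] + [D H M N object] + [D]
  take E:  [E N object] + [D H M N object] + [D]
  take D:  [N object] + [D H M N object] + [D]
  take H:  [N object] + [H M N object]
  take M:  [N object] + [M N object]
  take N:  [N object] + [N object]
  take object:  [object] + [object]
MRO: F C A E D H M N object
A sits at index 2.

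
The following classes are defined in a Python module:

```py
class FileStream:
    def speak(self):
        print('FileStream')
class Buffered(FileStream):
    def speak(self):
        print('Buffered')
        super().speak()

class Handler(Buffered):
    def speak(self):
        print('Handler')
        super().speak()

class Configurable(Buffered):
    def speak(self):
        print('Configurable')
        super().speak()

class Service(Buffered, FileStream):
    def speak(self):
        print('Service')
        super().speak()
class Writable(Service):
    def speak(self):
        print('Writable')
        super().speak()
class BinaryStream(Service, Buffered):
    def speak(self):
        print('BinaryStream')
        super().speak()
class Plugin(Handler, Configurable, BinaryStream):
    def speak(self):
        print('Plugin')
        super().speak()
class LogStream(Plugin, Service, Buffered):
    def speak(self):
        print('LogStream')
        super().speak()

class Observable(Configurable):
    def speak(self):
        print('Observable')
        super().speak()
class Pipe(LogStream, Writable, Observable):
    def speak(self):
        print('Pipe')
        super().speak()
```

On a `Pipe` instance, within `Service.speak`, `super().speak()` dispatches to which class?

Buffered

L[Pipe] = Pipe + merge(L[LogStream], L[Writable], L[Observable], [LogStream Writable Observable])
  take LogStream:  [LogStream Plugin Handler Configurable BinaryStream Service Buffered FileStream object] + [Writable Service Buffered FileStream object] + [Observable Configurable Buffered FileStream object] + [LogStream Writable Observable]
  take Plugin:  [Plugin Handler Configurable BinaryStream Service Buffered FileStream object] + [Writable Service Buffered FileStream object] + [Observable Configurable Buffered FileStream object] + [Writable Observable]
  take Handler:  [Handler Configurable BinaryStream Service Buffered FileStream object] + [Writable Service Buffered FileStream object] + [Observable Configurable Buffered FileStream object] + [Writable Observable]
  take Writable:  [Configurable BinaryStream Service Buffered FileStream object] + [Writable Service Buffered FileStream object] + [Observable Configurable Buffered FileStream object] + [Writable Observable]
  take Observable:  [Configurable BinaryStream Service Buffered FileStream object] + [Service Buffered FileStream object] + [Observable Configurable Buffered FileStream object] + [Observable]
  take Configurable:  [Configurable BinaryStream Service Buffered FileStream object] + [Service Buffered FileStream object] + [Configurable Buffered FileStream object]
  take BinaryStream:  [BinaryStream Service Buffered FileStream object] + [Service Buffered FileStream object] + [Buffered FileStream object]
  take Service:  [Service Buffered FileStream object] + [Service Buffered FileStream object] + [Buffered FileStream object]
  take Buffered:  [Buffered FileStream object] + [Buffered FileStream object] + [Buffered FileStream object]
  take FileStream:  [FileStream object] + [FileStream object] + [FileStream object]
  take object:  [object] + [object] + [object]
MRO: Pipe LogStream Plugin Handler Writable Observable Configurable BinaryStream Service Buffered FileStream object
super() in Service.speak on a Pipe instance goes to the class after Service in Pipe's MRO: Buffered.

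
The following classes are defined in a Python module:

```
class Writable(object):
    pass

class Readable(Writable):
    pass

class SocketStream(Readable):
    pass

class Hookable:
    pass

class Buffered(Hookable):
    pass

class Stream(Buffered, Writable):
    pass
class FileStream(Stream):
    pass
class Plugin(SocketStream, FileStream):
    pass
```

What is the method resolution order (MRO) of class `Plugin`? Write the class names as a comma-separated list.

L[Plugin] = Plugin + merge(L[SocketStream], L[FileStream], [SocketStream FileStream])
  take SocketStream:  [SocketStream Readable Writable object] + [FileStream Stream Buffered Hookable Writable object] + [SocketStream FileStream]
  take Readable:  [Readable Writable object] + [FileStream Stream Buffered Hookable Writable object] + [FileStream]
  take FileStream:  [Writable object] + [FileStream Stream Buffered Hookable Writable object] + [FileStream]
  take Stream:  [Writable object] + [Stream Buffered Hookable Writable object]
  take Buffered:  [Writable object] + [Buffered Hookable Writable object]
  take Hookable:  [Writable object] + [Hookable Writable object]
  take Writable:  [Writable object] + [Writable object]
  take object:  [object] + [object]

Plugin, SocketStream, Readable, FileStream, Stream, Buffered, Hookable, Writable, object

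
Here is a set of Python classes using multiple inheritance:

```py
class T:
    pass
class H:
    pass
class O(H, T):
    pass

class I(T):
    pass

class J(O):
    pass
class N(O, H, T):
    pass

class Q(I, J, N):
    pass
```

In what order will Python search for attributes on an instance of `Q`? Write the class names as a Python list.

L[Q] = Q + merge(L[I], L[J], L[N], [I J N])
  take I:  [I T object] + [J O H T object] + [N O H T object] + [I J N]
  take J:  [T object] + [J O H T object] + [N O H T object] + [J N]
  take N:  [T object] + [O H T object] + [N O H T object] + [N]
  take O:  [T object] + [O H T object] + [O H T object]
  take H:  [T object] + [H T object] + [H T object]
  take T:  [T object] + [T object] + [T object]
  take object:  [object] + [object] + [object]

[Q, I, J, N, O, H, T, object]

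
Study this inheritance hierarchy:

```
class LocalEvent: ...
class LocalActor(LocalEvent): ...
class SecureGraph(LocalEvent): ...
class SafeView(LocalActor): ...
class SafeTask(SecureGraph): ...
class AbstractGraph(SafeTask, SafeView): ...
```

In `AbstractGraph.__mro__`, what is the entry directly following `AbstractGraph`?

SafeTask

L[AbstractGraph] = AbstractGraph + merge(L[SafeTask], L[SafeView], [SafeTask SafeView])
  take SafeTask:  [SafeTask SecureGraph LocalEvent object] + [SafeView LocalActor LocalEvent object] + [SafeTask SafeView]
  take SecureGraph:  [SecureGraph LocalEvent object] + [SafeView LocalActor LocalEvent object] + [SafeView]
  take SafeView:  [LocalEvent object] + [SafeView LocalActor LocalEvent object] + [SafeView]
  take LocalActor:  [LocalEvent object] + [LocalActor LocalEvent object]
  take LocalEvent:  [LocalEvent object] + [LocalEvent object]
  take object:  [object] + [object]
MRO: AbstractGraph SafeTask SecureGraph SafeView LocalActor LocalEvent object
AbstractGraph is at position 0; next is SafeTask.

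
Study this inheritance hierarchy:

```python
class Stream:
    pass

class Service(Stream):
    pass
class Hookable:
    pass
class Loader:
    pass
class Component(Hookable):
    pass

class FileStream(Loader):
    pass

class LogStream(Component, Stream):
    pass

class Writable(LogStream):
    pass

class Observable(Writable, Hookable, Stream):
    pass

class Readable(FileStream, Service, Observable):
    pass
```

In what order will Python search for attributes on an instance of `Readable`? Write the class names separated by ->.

Readable -> FileStream -> Loader -> Service -> Observable -> Writable -> LogStream -> Component -> Hookable -> Stream -> object

L[Readable] = Readable + merge(L[FileStream], L[Service], L[Observable], [FileStream Service Observable])
  take FileStream:  [FileStream Loader object] + [Service Stream object] + [Observable Writable LogStream Component Hookable Stream object] + [FileStream Service Observable]
  take Loader:  [Loader object] + [Service Stream object] + [Observable Writable LogStream Component Hookable Stream object] + [Service Observable]
  take Service:  [object] + [Service Stream object] + [Observable Writable LogStream Component Hookable Stream object] + [Service Observable]
  take Observable:  [object] + [Stream object] + [Observable Writable LogStream Component Hookable Stream object] + [Observable]
  take Writable:  [object] + [Stream object] + [Writable LogStream Component Hookable Stream object]
  take LogStream:  [object] + [Stream object] + [LogStream Component Hookable Stream object]
  take Component:  [object] + [Stream object] + [Component Hookable Stream object]
  take Hookable:  [object] + [Stream object] + [Hookable Stream object]
  take Stream:  [object] + [Stream object] + [Stream object]
  take object:  [object] + [object] + [object]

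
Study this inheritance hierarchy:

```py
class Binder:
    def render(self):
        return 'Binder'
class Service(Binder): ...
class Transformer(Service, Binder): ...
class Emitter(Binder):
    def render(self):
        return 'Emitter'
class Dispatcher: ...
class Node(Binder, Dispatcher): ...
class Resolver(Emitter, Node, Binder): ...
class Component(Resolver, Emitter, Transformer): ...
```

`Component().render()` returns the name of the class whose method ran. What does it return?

Emitter

L[Component] = Component + merge(L[Resolver], L[Emitter], L[Transformer], [Resolver Emitter Transformer])
  take Resolver:  [Resolver Emitter Node Binder Dispatcher object] + [Emitter Binder object] + [Transformer Service Binder object] + [Resolver Emitter Transformer]
  take Emitter:  [Emitter Node Binder Dispatcher object] + [Emitter Binder object] + [Transformer Service Binder object] + [Emitter Transformer]
  take Node:  [Node Binder Dispatcher object] + [Binder object] + [Transformer Service Binder object] + [Transformer]
  take Transformer:  [Binder Dispatcher object] + [Binder object] + [Transformer Service Binder object] + [Transformer]
  take Service:  [Binder Dispatcher object] + [Binder object] + [Service Binder object]
  take Binder:  [Binder Dispatcher object] + [Binder object] + [Binder object]
  take Dispatcher:  [Dispatcher object] + [object] + [object]
  take object:  [object] + [object] + [object]
MRO: Component Resolver Emitter Node Transformer Service Binder Dispatcher object
render is defined in: Binder, Emitter. First along the MRO is Emitter.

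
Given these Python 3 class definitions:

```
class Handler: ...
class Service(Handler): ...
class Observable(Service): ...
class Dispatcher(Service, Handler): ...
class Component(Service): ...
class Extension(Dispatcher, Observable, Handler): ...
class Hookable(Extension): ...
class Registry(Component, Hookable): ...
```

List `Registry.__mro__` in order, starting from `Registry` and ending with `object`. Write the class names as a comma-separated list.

Registry, Component, Hookable, Extension, Dispatcher, Observable, Service, Handler, object

L[Registry] = Registry + merge(L[Component], L[Hookable], [Component Hookable])
  take Component:  [Component Service Handler object] + [Hookable Extension Dispatcher Observable Service Handler object] + [Component Hookable]
  take Hookable:  [Service Handler object] + [Hookable Extension Dispatcher Observable Service Handler object] + [Hookable]
  take Extension:  [Service Handler object] + [Extension Dispatcher Observable Service Handler object]
  take Dispatcher:  [Service Handler object] + [Dispatcher Observable Service Handler object]
  take Observable:  [Service Handler object] + [Observable Service Handler object]
  take Service:  [Service Handler object] + [Service Handler object]
  take Handler:  [Handler object] + [Handler object]
  take object:  [object] + [object]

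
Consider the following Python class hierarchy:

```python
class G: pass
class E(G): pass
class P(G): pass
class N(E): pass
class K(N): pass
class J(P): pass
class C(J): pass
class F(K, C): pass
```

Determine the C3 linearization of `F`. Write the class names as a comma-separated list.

F, K, N, E, C, J, P, G, object

L[F] = F + merge(L[K], L[C], [K C])
  take K:  [K N E G object] + [C J P G object] + [K C]
  take N:  [N E G object] + [C J P G object] + [C]
  take E:  [E G object] + [C J P G object] + [C]
  take C:  [G object] + [C J P G object] + [C]
  take J:  [G object] + [J P G object]
  take P:  [G object] + [P G object]
  take G:  [G object] + [G object]
  take object:  [object] + [object]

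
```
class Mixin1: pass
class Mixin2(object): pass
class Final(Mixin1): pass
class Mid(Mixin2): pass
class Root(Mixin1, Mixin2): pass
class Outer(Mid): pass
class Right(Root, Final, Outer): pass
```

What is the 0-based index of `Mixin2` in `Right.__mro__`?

6

L[Right] = Right + merge(L[Root], L[Final], L[Outer], [Root Final Outer])
  take Root:  [Root Mixin1 Mixin2 object] + [Final Mixin1 object] + [Outer Mid Mixin2 object] + [Root Final Outer]
  take Final:  [Mixin1 Mixin2 object] + [Final Mixin1 object] + [Outer Mid Mixin2 object] + [Final Outer]
  take Mixin1:  [Mixin1 Mixin2 object] + [Mixin1 object] + [Outer Mid Mixin2 object] + [Outer]
  take Outer:  [Mixin2 object] + [object] + [Outer Mid Mixin2 object] + [Outer]
  take Mid:  [Mixin2 object] + [object] + [Mid Mixin2 object]
  take Mixin2:  [Mixin2 object] + [object] + [Mixin2 object]
  take object:  [object] + [object] + [object]
MRO: Right Root Final Mixin1 Outer Mid Mixin2 object
Mixin2 sits at index 6.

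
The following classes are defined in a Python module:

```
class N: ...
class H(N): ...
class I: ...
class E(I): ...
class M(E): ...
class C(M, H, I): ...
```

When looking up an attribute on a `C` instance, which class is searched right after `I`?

L[C] = C + merge(L[M], L[H], L[I], [M H I])
  take M:  [M E I object] + [H N object] + [I object] + [M H I]
  take E:  [E I object] + [H N object] + [I object] + [H I]
  take H:  [I object] + [H N object] + [I object] + [H I]
  take I:  [I object] + [N object] + [I object] + [I]
  take N:  [object] + [N object] + [object]
  take object:  [object] + [object] + [object]
MRO: C M E H I N object
I is at position 4; next is N.

N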